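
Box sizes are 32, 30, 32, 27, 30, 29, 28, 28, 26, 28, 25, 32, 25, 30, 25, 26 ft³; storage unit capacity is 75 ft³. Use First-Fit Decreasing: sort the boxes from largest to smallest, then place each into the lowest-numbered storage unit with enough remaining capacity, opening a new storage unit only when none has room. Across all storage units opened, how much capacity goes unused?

Sorted descending: 32, 32, 32, 30, 30, 30, 29, 28, 28, 28, 27, 26, 26, 25, 25, 25.
Put 32 ft³ in storage unit 1; 43 ft³ remain.
Put 32 ft³ in storage unit 1; 11 ft³ remain.
Put 32 ft³ in storage unit 2; 43 ft³ remain.
Put 30 ft³ in storage unit 2; 13 ft³ remain.
Put 30 ft³ in storage unit 3; 45 ft³ remain.
Put 30 ft³ in storage unit 3; 15 ft³ remain.
Put 29 ft³ in storage unit 4; 46 ft³ remain.
Put 28 ft³ in storage unit 4; 18 ft³ remain.
Put 28 ft³ in storage unit 5; 47 ft³ remain.
Put 28 ft³ in storage unit 5; 19 ft³ remain.
Put 27 ft³ in storage unit 6; 48 ft³ remain.
Put 26 ft³ in storage unit 6; 22 ft³ remain.
Put 26 ft³ in storage unit 7; 49 ft³ remain.
Put 25 ft³ in storage unit 7; 24 ft³ remain.
Put 25 ft³ in storage unit 8; 50 ft³ remain.
Put 25 ft³ in storage unit 8; 25 ft³ remain.
8 storage units × 75 ft³ = 600 ft³; used 453 ft³; unused 147 ft³.

147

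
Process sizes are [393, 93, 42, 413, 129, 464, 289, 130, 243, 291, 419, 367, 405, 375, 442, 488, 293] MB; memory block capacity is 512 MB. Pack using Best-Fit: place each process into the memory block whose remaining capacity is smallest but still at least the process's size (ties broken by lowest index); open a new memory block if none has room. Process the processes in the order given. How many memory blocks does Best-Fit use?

Put 393 MB in memory block 1; 119 MB remain.
Put 93 MB in memory block 1; 26 MB remain.
Put 42 MB in memory block 2; 470 MB remain.
Put 413 MB in memory block 2; 57 MB remain.
Put 129 MB in memory block 3; 383 MB remain.
Put 464 MB in memory block 4; 48 MB remain.
Put 289 MB in memory block 3; 94 MB remain.
Put 130 MB in memory block 5; 382 MB remain.
Put 243 MB in memory block 5; 139 MB remain.
Put 291 MB in memory block 6; 221 MB remain.
Put 419 MB in memory block 7; 93 MB remain.
Put 367 MB in memory block 8; 145 MB remain.
Put 405 MB in memory block 9; 107 MB remain.
Put 375 MB in memory block 10; 137 MB remain.
Put 442 MB in memory block 11; 70 MB remain.
Put 488 MB in memory block 12; 24 MB remain.
Put 293 MB in memory block 13; 219 MB remain.
Final memory blocks: [393,93] [42,413] [129,289] [464] [130,243] [291] [419] [367] [405] [375] [442] [488] [293].

13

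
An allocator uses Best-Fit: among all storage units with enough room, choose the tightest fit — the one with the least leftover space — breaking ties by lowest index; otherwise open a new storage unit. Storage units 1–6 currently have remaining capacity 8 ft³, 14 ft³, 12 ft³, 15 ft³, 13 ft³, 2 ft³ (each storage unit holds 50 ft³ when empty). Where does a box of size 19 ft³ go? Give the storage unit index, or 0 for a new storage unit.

No storage unit has ≥ 19 ft³ free, so a new storage unit is opened.

0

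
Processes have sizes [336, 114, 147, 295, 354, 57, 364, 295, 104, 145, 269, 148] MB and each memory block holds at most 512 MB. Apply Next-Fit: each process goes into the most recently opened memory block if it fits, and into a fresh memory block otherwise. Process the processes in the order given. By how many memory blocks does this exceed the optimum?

Next-Fit: [336,114] [147,295] [354,57] [364] [295,104] [145,269] [148] → 7 memory blocks.
Total size 2628 MB; any packing needs at least ⌈2628/512⌉ = 6 memory blocks.
An optimal packing achieves that bound: [364,148] [354,147] [336,145] [295,114,57] [295,104] [269] → 6 memory blocks.
Excess: 7 − 6 = 1.

1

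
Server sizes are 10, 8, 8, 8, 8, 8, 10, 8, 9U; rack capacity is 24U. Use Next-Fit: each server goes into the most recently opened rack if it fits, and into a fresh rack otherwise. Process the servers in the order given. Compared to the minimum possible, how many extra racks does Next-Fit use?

Next-Fit: [10,8] [8,8,8] [8,10] [8,9] → 4 racks.
Total size 77U; any packing needs at least ⌈77/24⌉ = 4 racks.
So 4 is already optimal.

0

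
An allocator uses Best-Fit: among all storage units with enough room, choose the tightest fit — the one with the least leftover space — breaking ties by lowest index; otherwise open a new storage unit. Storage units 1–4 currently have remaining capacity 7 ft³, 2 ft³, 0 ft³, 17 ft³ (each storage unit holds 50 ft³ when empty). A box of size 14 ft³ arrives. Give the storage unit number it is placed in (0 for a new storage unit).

Storage units with room: storage unit 4 (17 ft³).
Tightest fit is storage unit 4 with 17 ft³ free.

4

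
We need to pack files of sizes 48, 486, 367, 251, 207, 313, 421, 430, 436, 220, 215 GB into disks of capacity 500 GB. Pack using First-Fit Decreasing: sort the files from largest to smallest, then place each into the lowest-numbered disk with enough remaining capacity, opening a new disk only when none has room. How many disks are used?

8 disks

Sorted descending: 486, 436, 430, 421, 367, 313, 251, 220, 215, 207, 48.
disk 1: place 486 GB, 14 GB left
disk 2: place 436 GB, 64 GB left
disk 3: place 430 GB, 70 GB left
disk 4: place 421 GB, 79 GB left
disk 5: place 367 GB, 133 GB left
disk 6: place 313 GB, 187 GB left
disk 7: place 251 GB, 249 GB left
disk 7: place 220 GB, 29 GB left
disk 8: place 215 GB, 285 GB left
disk 8: place 207 GB, 78 GB left
disk 2: place 48 GB, 16 GB left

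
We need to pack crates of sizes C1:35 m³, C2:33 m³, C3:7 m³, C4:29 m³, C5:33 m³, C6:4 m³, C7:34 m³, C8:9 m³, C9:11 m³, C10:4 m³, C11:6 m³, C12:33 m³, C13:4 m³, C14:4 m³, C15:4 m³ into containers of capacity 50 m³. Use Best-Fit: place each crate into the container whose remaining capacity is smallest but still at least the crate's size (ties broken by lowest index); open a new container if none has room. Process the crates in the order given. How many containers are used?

6

container 1: place C1 (35 m³), 15 m³ left
container 2: place C2 (33 m³), 17 m³ left
container 1: place C3 (7 m³), 8 m³ left
container 3: place C4 (29 m³), 21 m³ left
container 4: place C5 (33 m³), 17 m³ left
container 1: place C6 (4 m³), 4 m³ left
container 5: place C7 (34 m³), 16 m³ left
container 5: place C8 (9 m³), 7 m³ left
container 2: place C9 (11 m³), 6 m³ left
container 1: place C10 (4 m³), 0 m³ left
container 2: place C11 (6 m³), 0 m³ left
container 6: place C12 (33 m³), 17 m³ left
container 5: place C13 (4 m³), 3 m³ left
container 4: place C14 (4 m³), 13 m³ left
container 4: place C15 (4 m³), 9 m³ left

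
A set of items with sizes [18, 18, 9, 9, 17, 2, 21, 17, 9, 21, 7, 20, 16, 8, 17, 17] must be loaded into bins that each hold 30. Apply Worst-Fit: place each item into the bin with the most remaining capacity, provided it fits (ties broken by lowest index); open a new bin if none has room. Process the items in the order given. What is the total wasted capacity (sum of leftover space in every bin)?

Put 18 in bin 1; 12 remain.
Put 18 in bin 2; 12 remain.
Put 9 in bin 1; 3 remain.
Put 9 in bin 2; 3 remain.
Put 17 in bin 3; 13 remain.
Put 2 in bin 3; 11 remain.
Put 21 in bin 4; 9 remain.
Put 17 in bin 5; 13 remain.
Put 9 in bin 5; 4 remain.
Put 21 in bin 6; 9 remain.
Put 7 in bin 3; 4 remain.
Put 20 in bin 7; 10 remain.
Put 16 in bin 8; 14 remain.
Put 8 in bin 8; 6 remain.
Put 17 in bin 9; 13 remain.
Put 17 in bin 10; 13 remain.
10 bins × 30 = 300; used 226; unused 74.

74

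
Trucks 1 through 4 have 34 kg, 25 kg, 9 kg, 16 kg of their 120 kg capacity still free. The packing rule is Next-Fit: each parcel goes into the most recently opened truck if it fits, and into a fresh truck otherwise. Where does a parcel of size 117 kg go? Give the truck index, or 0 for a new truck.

Next-Fit only looks at truck 4, which has 16 kg free.
117 kg does not fit, so a new truck is opened.

0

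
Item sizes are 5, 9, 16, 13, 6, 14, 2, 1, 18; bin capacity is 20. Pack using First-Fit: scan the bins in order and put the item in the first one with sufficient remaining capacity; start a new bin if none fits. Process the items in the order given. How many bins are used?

5

Put 5 in bin 1; 15 remain.
Put 9 in bin 1; 6 remain.
Put 16 in bin 2; 4 remain.
Put 13 in bin 3; 7 remain.
Put 6 in bin 1; 0 remain.
Put 14 in bin 4; 6 remain.
Put 2 in bin 2; 2 remain.
Put 1 in bin 2; 1 remain.
Put 18 in bin 5; 2 remain.
Final bins: [5,9,6] [16,2,1] [13] [14] [18].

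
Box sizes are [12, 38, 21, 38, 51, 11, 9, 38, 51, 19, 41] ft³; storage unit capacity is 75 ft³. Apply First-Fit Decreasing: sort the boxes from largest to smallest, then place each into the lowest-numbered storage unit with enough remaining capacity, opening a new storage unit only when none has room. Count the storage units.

Sorted descending: 51, 51, 41, 38, 38, 38, 21, 19, 12, 11, 9.
storage unit 1: place 51 ft³, 24 ft³ left
storage unit 2: place 51 ft³, 24 ft³ left
storage unit 3: place 41 ft³, 34 ft³ left
storage unit 4: place 38 ft³, 37 ft³ left
storage unit 5: place 38 ft³, 37 ft³ left
storage unit 6: place 38 ft³, 37 ft³ left
storage unit 1: place 21 ft³, 3 ft³ left
storage unit 2: place 19 ft³, 5 ft³ left
storage unit 3: place 12 ft³, 22 ft³ left
storage unit 3: place 11 ft³, 11 ft³ left
storage unit 3: place 9 ft³, 2 ft³ left
Final storage units: [51,21] [51,19] [41,12,11,9] [38] [38] [38].

6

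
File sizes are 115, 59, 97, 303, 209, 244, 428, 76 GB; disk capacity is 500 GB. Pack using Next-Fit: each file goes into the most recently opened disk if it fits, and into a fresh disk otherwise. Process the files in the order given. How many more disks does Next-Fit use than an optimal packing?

1

Next-Fit: [115,59,97] [303] [209,244] [428] [76] → 5 disks.
Total size 1531 GB; any packing needs at least ⌈1531/500⌉ = 4 disks.
An optimal packing achieves that bound: [428,59] [303,115,76] [244,209] [97] → 4 disks.
Excess: 5 − 4 = 1.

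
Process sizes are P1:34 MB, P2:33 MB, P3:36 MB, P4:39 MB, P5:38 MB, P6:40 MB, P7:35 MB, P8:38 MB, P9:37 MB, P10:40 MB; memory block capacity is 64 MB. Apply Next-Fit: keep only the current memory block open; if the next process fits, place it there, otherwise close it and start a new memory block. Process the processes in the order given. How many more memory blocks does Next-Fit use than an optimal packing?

0

Next-Fit: [34] [33] [36] [39] [38] [40] [35] [38] [37] [40] → 10 memory blocks.
10 processes exceed 32 MB (half the capacity), and no two of those can share a memory block, so at least 10 memory blocks are needed.
So 10 is already optimal.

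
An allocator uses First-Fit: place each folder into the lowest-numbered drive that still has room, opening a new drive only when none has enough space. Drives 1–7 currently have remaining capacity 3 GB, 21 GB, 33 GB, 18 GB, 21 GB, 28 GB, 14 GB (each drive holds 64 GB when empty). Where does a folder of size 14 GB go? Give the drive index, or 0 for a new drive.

2

Drives with room: drive 2 (21 GB), drive 3 (33 GB), drive 4 (18 GB), drive 5 (21 GB), drive 6 (28 GB), drive 7 (14 GB).
The first with room is drive 2.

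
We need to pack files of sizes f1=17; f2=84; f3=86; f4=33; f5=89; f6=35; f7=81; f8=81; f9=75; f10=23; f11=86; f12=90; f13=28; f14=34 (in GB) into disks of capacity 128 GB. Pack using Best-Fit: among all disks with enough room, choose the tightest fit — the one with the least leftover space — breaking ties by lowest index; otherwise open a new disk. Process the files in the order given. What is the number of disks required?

8

Put f1 (17 GB) in disk 1; 111 GB remain.
Put f2 (84 GB) in disk 1; 27 GB remain.
Put f3 (86 GB) in disk 2; 42 GB remain.
Put f4 (33 GB) in disk 2; 9 GB remain.
Put f5 (89 GB) in disk 3; 39 GB remain.
Put f6 (35 GB) in disk 3; 4 GB remain.
Put f7 (81 GB) in disk 4; 47 GB remain.
Put f8 (81 GB) in disk 5; 47 GB remain.
Put f9 (75 GB) in disk 6; 53 GB remain.
Put f10 (23 GB) in disk 1; 4 GB remain.
Put f11 (86 GB) in disk 7; 42 GB remain.
Put f12 (90 GB) in disk 8; 38 GB remain.
Put f13 (28 GB) in disk 8; 10 GB remain.
Put f14 (34 GB) in disk 7; 8 GB remain.
Final disks: [17,84,23] [86,33] [89,35] [81] [81] [75] [86,34] [90,28].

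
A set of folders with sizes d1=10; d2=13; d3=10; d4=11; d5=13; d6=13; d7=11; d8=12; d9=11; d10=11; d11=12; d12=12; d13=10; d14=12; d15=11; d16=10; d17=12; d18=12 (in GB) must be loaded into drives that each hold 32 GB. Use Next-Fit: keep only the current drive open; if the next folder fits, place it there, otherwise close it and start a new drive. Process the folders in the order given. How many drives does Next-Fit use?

Put d1 (10 GB) in drive 1; 22 GB remain.
Put d2 (13 GB) in drive 1; 9 GB remain.
Put d3 (10 GB) in drive 2; 22 GB remain.
Put d4 (11 GB) in drive 2; 11 GB remain.
Put d5 (13 GB) in drive 3; 19 GB remain.
Put d6 (13 GB) in drive 3; 6 GB remain.
Put d7 (11 GB) in drive 4; 21 GB remain.
Put d8 (12 GB) in drive 4; 9 GB remain.
Put d9 (11 GB) in drive 5; 21 GB remain.
Put d10 (11 GB) in drive 5; 10 GB remain.
Put d11 (12 GB) in drive 6; 20 GB remain.
Put d12 (12 GB) in drive 6; 8 GB remain.
Put d13 (10 GB) in drive 7; 22 GB remain.
Put d14 (12 GB) in drive 7; 10 GB remain.
Put d15 (11 GB) in drive 8; 21 GB remain.
Put d16 (10 GB) in drive 8; 11 GB remain.
Put d17 (12 GB) in drive 9; 20 GB remain.
Put d18 (12 GB) in drive 9; 8 GB remain.

9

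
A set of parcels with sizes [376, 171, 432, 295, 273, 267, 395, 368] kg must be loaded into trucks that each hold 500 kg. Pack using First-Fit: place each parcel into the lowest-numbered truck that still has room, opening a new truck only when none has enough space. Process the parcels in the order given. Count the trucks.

7

truck 1: place 376 kg, 124 kg left
truck 2: place 171 kg, 329 kg left
truck 3: place 432 kg, 68 kg left
truck 2: place 295 kg, 34 kg left
truck 4: place 273 kg, 227 kg left
truck 5: place 267 kg, 233 kg left
truck 6: place 395 kg, 105 kg left
truck 7: place 368 kg, 132 kg left
Final trucks: [376] [171,295] [432] [273] [267] [395] [368].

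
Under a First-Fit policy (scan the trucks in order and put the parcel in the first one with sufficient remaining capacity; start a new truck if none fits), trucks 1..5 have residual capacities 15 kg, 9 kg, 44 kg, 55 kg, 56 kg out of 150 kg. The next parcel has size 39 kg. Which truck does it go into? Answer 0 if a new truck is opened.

3

Trucks with room: truck 3 (44 kg), truck 4 (55 kg), truck 5 (56 kg).
The first with room is truck 3.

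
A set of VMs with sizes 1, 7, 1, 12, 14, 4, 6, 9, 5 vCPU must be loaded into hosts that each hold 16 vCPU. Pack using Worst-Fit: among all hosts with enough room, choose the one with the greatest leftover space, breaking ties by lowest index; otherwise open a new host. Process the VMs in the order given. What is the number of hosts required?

Put 1 vCPU in host 1; 15 vCPU remain.
Put 7 vCPU in host 1; 8 vCPU remain.
Put 1 vCPU in host 1; 7 vCPU remain.
Put 12 vCPU in host 2; 4 vCPU remain.
Put 14 vCPU in host 3; 2 vCPU remain.
Put 4 vCPU in host 1; 3 vCPU remain.
Put 6 vCPU in host 4; 10 vCPU remain.
Put 9 vCPU in host 4; 1 vCPU remain.
Put 5 vCPU in host 5; 11 vCPU remain.

5 hosts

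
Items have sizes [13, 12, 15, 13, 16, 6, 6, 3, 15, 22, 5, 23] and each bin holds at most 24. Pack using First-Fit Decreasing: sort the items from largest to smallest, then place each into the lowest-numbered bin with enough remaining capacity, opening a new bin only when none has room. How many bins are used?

8 bins

Sorted descending: 23, 22, 16, 15, 15, 13, 13, 12, 6, 6, 5, 3.
bin 1: place 23, 1 left
bin 2: place 22, 2 left
bin 3: place 16, 8 left
bin 4: place 15, 9 left
bin 5: place 15, 9 left
bin 6: place 13, 11 left
bin 7: place 13, 11 left
bin 8: place 12, 12 left
bin 3: place 6, 2 left
bin 4: place 6, 3 left
bin 5: place 5, 4 left
bin 4: place 3, 0 left
Final bins: [23] [22] [16,6] [15,6,3] [15,5] [13] [13] [12].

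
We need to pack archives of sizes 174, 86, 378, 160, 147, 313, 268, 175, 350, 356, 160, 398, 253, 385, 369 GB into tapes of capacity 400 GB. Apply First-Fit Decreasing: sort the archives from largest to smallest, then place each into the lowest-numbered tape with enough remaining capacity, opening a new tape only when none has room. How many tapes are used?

Sorted descending: 398, 385, 378, 369, 356, 350, 313, 268, 253, 175, 174, 160, 160, 147, 86.
tape 1: place 398 GB, 2 GB left
tape 2: place 385 GB, 15 GB left
tape 3: place 378 GB, 22 GB left
tape 4: place 369 GB, 31 GB left
tape 5: place 356 GB, 44 GB left
tape 6: place 350 GB, 50 GB left
tape 7: place 313 GB, 87 GB left
tape 8: place 268 GB, 132 GB left
tape 9: place 253 GB, 147 GB left
tape 10: place 175 GB, 225 GB left
tape 10: place 174 GB, 51 GB left
tape 11: place 160 GB, 240 GB left
tape 11: place 160 GB, 80 GB left
tape 9: place 147 GB, 0 GB left
tape 7: place 86 GB, 1 GB left
Final tapes: [398] [385] [378] [369] [356] [350] [313,86] [268] [253,147] [175,174] [160,160].

11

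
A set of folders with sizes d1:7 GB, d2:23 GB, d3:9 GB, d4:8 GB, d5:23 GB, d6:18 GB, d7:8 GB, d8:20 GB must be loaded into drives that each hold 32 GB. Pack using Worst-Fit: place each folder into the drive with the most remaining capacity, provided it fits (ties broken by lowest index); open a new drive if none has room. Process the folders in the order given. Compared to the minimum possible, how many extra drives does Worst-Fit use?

Worst-Fit: [7,23] [9,8,8] [23] [18] [20] → 5 drives.
Total size 116 GB; any packing needs at least ⌈116/32⌉ = 4 drives.
An optimal packing achieves that bound: [23,9] [23,8] [20,8] [18,7] → 4 drives.
Excess: 5 − 4 = 1.

1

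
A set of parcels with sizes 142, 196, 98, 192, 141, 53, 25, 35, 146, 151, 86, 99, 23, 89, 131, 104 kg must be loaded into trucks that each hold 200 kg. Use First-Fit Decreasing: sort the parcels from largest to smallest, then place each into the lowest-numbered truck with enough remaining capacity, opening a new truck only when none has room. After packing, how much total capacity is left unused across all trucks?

289

Sorted descending: 196, 192, 151, 146, 142, 141, 131, 104, 99, 98, 89, 86, 53, 35, 25, 23.
truck 1: place 196 kg, 4 kg left
truck 2: place 192 kg, 8 kg left
truck 3: place 151 kg, 49 kg left
truck 4: place 146 kg, 54 kg left
truck 5: place 142 kg, 58 kg left
truck 6: place 141 kg, 59 kg left
truck 7: place 131 kg, 69 kg left
truck 8: place 104 kg, 96 kg left
truck 9: place 99 kg, 101 kg left
truck 9: place 98 kg, 3 kg left
truck 8: place 89 kg, 7 kg left
truck 10: place 86 kg, 114 kg left
truck 4: place 53 kg, 1 kg left
truck 3: place 35 kg, 14 kg left
truck 5: place 25 kg, 33 kg left
truck 5: place 23 kg, 10 kg left
10 trucks × 200 kg = 2000 kg; used 1711 kg; unused 289 kg.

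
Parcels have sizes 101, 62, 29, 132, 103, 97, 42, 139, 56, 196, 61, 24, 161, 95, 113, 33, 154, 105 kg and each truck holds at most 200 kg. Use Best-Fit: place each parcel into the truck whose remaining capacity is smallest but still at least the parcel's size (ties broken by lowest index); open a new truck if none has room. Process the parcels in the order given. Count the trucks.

10 trucks

Put 101 kg in truck 1; 99 kg remain.
Put 62 kg in truck 1; 37 kg remain.
Put 29 kg in truck 1; 8 kg remain.
Put 132 kg in truck 2; 68 kg remain.
Put 103 kg in truck 3; 97 kg remain.
Put 97 kg in truck 3; 0 kg remain.
Put 42 kg in truck 2; 26 kg remain.
Put 139 kg in truck 4; 61 kg remain.
Put 56 kg in truck 4; 5 kg remain.
Put 196 kg in truck 5; 4 kg remain.
Put 61 kg in truck 6; 139 kg remain.
Put 24 kg in truck 2; 2 kg remain.
Put 161 kg in truck 7; 39 kg remain.
Put 95 kg in truck 6; 44 kg remain.
Put 113 kg in truck 8; 87 kg remain.
Put 33 kg in truck 7; 6 kg remain.
Put 154 kg in truck 9; 46 kg remain.
Put 105 kg in truck 10; 95 kg remain.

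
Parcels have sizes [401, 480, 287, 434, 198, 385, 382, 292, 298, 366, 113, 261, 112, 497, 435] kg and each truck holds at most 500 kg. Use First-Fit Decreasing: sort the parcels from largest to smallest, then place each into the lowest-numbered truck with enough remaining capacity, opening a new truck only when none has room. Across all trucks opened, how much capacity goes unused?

Sorted descending: 497, 480, 435, 434, 401, 385, 382, 366, 298, 292, 287, 261, 198, 113, 112.
truck 1: place 497 kg, 3 kg left
truck 2: place 480 kg, 20 kg left
truck 3: place 435 kg, 65 kg left
truck 4: place 434 kg, 66 kg left
truck 5: place 401 kg, 99 kg left
truck 6: place 385 kg, 115 kg left
truck 7: place 382 kg, 118 kg left
truck 8: place 366 kg, 134 kg left
truck 9: place 298 kg, 202 kg left
truck 10: place 292 kg, 208 kg left
truck 11: place 287 kg, 213 kg left
truck 12: place 261 kg, 239 kg left
truck 9: place 198 kg, 4 kg left
truck 6: place 113 kg, 2 kg left
truck 7: place 112 kg, 6 kg left
12 trucks × 500 kg = 6000 kg; used 4941 kg; unused 1059 kg.

1059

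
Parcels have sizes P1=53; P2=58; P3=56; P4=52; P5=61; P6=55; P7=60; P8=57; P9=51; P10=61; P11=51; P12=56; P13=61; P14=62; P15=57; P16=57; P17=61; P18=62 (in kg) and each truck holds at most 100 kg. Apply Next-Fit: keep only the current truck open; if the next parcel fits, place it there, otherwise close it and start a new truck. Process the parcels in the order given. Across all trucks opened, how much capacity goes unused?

769

Put P1 (53 kg) in truck 1; 47 kg remain.
Put P2 (58 kg) in truck 2; 42 kg remain.
Put P3 (56 kg) in truck 3; 44 kg remain.
Put P4 (52 kg) in truck 4; 48 kg remain.
Put P5 (61 kg) in truck 5; 39 kg remain.
Put P6 (55 kg) in truck 6; 45 kg remain.
Put P7 (60 kg) in truck 7; 40 kg remain.
Put P8 (57 kg) in truck 8; 43 kg remain.
Put P9 (51 kg) in truck 9; 49 kg remain.
Put P10 (61 kg) in truck 10; 39 kg remain.
Put P11 (51 kg) in truck 11; 49 kg remain.
Put P12 (56 kg) in truck 12; 44 kg remain.
Put P13 (61 kg) in truck 13; 39 kg remain.
Put P14 (62 kg) in truck 14; 38 kg remain.
Put P15 (57 kg) in truck 15; 43 kg remain.
Put P16 (57 kg) in truck 16; 43 kg remain.
Put P17 (61 kg) in truck 17; 39 kg remain.
Put P18 (62 kg) in truck 18; 38 kg remain.
18 trucks × 100 kg = 1800 kg; used 1031 kg; unused 769 kg.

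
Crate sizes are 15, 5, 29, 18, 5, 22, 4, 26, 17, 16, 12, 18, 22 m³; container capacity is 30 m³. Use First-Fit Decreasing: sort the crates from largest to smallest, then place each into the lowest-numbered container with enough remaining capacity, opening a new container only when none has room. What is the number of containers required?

Sorted descending: 29, 26, 22, 22, 18, 18, 17, 16, 15, 12, 5, 5, 4.
container 1: place 29 m³, 1 m³ left
container 2: place 26 m³, 4 m³ left
container 3: place 22 m³, 8 m³ left
container 4: place 22 m³, 8 m³ left
container 5: place 18 m³, 12 m³ left
container 6: place 18 m³, 12 m³ left
container 7: place 17 m³, 13 m³ left
container 8: place 16 m³, 14 m³ left
container 9: place 15 m³, 15 m³ left
container 5: place 12 m³, 0 m³ left
container 3: place 5 m³, 3 m³ left
container 4: place 5 m³, 3 m³ left
container 2: place 4 m³, 0 m³ left
Final containers: [29] [26,4] [22,5] [22,5] [18,12] [18] [17] [16] [15].

9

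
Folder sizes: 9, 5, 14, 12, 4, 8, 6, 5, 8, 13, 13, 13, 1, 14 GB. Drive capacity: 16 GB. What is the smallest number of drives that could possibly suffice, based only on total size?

Total size = 9 + 5 + 14 + 12 + 4 + 8 + 6 + 5 + 8 + 13 + 13 + 13 + 1 + 14 = 125 GB.
⌈125 / 16⌉ = 8.

8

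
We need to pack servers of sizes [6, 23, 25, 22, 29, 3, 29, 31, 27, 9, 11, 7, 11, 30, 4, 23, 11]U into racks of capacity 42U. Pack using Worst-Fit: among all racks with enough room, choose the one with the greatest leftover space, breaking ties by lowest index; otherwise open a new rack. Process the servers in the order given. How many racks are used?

Put 6U in rack 1; 36U remain.
Put 23U in rack 1; 13U remain.
Put 25U in rack 2; 17U remain.
Put 22U in rack 3; 20U remain.
Put 29U in rack 4; 13U remain.
Put 3U in rack 3; 17U remain.
Put 29U in rack 5; 13U remain.
Put 31U in rack 6; 11U remain.
Put 27U in rack 7; 15U remain.
Put 9U in rack 2; 8U remain.
Put 11U in rack 3; 6U remain.
Put 7U in rack 7; 8U remain.
Put 11U in rack 1; 2U remain.
Put 30U in rack 8; 12U remain.
Put 4U in rack 4; 9U remain.
Put 23U in rack 9; 19U remain.
Put 11U in rack 9; 8U remain.
Final racks: [6,23,11] [25,9] [22,3,11] [29,4] [29] [31] [27,7] [30] [23,11].

9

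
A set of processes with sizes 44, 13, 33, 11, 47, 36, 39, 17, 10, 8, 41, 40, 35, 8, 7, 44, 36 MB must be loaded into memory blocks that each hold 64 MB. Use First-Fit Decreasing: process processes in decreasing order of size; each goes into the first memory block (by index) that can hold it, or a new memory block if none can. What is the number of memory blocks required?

Sorted descending: 47, 44, 44, 41, 40, 39, 36, 36, 35, 33, 17, 13, 11, 10, 8, 8, 7.
Put 47 MB in memory block 1; 17 MB remain.
Put 44 MB in memory block 2; 20 MB remain.
Put 44 MB in memory block 3; 20 MB remain.
Put 41 MB in memory block 4; 23 MB remain.
Put 40 MB in memory block 5; 24 MB remain.
Put 39 MB in memory block 6; 25 MB remain.
Put 36 MB in memory block 7; 28 MB remain.
Put 36 MB in memory block 8; 28 MB remain.
Put 35 MB in memory block 9; 29 MB remain.
Put 33 MB in memory block 10; 31 MB remain.
Put 17 MB in memory block 1; 0 MB remain.
Put 13 MB in memory block 2; 7 MB remain.
Put 11 MB in memory block 3; 9 MB remain.
Put 10 MB in memory block 4; 13 MB remain.
Put 8 MB in memory block 3; 1 MB remain.
Put 8 MB in memory block 4; 5 MB remain.
Put 7 MB in memory block 2; 0 MB remain.
Final memory blocks: [47,17] [44,13,7] [44,11,8] [41,10,8] [40] [39] [36] [36] [35] [33].

10 memory blocks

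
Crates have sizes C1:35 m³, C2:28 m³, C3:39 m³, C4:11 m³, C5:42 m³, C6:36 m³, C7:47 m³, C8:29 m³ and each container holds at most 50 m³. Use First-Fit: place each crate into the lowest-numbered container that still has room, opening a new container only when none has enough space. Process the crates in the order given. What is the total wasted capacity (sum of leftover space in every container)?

83

container 1: place C1 (35 m³), 15 m³ left
container 2: place C2 (28 m³), 22 m³ left
container 3: place C3 (39 m³), 11 m³ left
container 1: place C4 (11 m³), 4 m³ left
container 4: place C5 (42 m³), 8 m³ left
container 5: place C6 (36 m³), 14 m³ left
container 6: place C7 (47 m³), 3 m³ left
container 7: place C8 (29 m³), 21 m³ left
7 containers × 50 m³ = 350 m³; used 267 m³; unused 83 m³.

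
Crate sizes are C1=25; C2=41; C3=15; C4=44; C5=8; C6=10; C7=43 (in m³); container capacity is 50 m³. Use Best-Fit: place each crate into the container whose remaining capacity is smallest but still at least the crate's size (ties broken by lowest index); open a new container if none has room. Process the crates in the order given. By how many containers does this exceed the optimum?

0

Best-Fit: [25,15,10] [41,8] [44] [43] → 4 containers.
Total size 186 m³; any packing needs at least ⌈186/50⌉ = 4 containers.
So 4 is already optimal.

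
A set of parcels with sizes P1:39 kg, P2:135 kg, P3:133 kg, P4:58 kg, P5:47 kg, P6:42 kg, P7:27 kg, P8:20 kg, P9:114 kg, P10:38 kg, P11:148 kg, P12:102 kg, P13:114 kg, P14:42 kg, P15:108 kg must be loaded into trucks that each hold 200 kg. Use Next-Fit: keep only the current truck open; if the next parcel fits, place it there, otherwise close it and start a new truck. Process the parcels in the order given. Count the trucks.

truck 1: place P1 (39 kg), 161 kg left
truck 1: place P2 (135 kg), 26 kg left
truck 2: place P3 (133 kg), 67 kg left
truck 2: place P4 (58 kg), 9 kg left
truck 3: place P5 (47 kg), 153 kg left
truck 3: place P6 (42 kg), 111 kg left
truck 3: place P7 (27 kg), 84 kg left
truck 3: place P8 (20 kg), 64 kg left
truck 4: place P9 (114 kg), 86 kg left
truck 4: place P10 (38 kg), 48 kg left
truck 5: place P11 (148 kg), 52 kg left
truck 6: place P12 (102 kg), 98 kg left
truck 7: place P13 (114 kg), 86 kg left
truck 7: place P14 (42 kg), 44 kg left
truck 8: place P15 (108 kg), 92 kg left

8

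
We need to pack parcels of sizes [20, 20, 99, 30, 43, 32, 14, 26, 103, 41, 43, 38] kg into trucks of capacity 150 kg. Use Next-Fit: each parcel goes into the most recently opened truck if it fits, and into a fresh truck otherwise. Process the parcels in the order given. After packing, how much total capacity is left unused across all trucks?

truck 1: place 20 kg, 130 kg left
truck 1: place 20 kg, 110 kg left
truck 1: place 99 kg, 11 kg left
truck 2: place 30 kg, 120 kg left
truck 2: place 43 kg, 77 kg left
truck 2: place 32 kg, 45 kg left
truck 2: place 14 kg, 31 kg left
truck 2: place 26 kg, 5 kg left
truck 3: place 103 kg, 47 kg left
truck 3: place 41 kg, 6 kg left
truck 4: place 43 kg, 107 kg left
truck 4: place 38 kg, 69 kg left
4 trucks × 150 kg = 600 kg; used 509 kg; unused 91 kg.

91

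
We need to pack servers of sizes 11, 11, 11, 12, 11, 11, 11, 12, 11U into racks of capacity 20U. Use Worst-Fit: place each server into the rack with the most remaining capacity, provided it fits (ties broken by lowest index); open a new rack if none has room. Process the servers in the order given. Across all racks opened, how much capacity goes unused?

79

11U → rack 1 (remaining 9U)
11U → rack 2 (remaining 9U)
11U → rack 3 (remaining 9U)
12U → rack 4 (remaining 8U)
11U → rack 5 (remaining 9U)
11U → rack 6 (remaining 9U)
11U → rack 7 (remaining 9U)
12U → rack 8 (remaining 8U)
11U → rack 9 (remaining 9U)
9 racks × 20U = 180U; used 101U; unused 79U.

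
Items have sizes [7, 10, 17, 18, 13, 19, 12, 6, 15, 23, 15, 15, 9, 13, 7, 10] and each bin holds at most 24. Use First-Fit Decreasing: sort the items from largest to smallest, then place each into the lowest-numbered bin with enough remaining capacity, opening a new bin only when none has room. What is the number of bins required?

10

Sorted descending: 23, 19, 18, 17, 15, 15, 15, 13, 13, 12, 10, 10, 9, 7, 7, 6.
23 → bin 1 (remaining 1)
19 → bin 2 (remaining 5)
18 → bin 3 (remaining 6)
17 → bin 4 (remaining 7)
15 → bin 5 (remaining 9)
15 → bin 6 (remaining 9)
15 → bin 7 (remaining 9)
13 → bin 8 (remaining 11)
13 → bin 9 (remaining 11)
12 → bin 10 (remaining 12)
10 → bin 8 (remaining 1)
10 → bin 9 (remaining 1)
9 → bin 5 (remaining 0)
7 → bin 4 (remaining 0)
7 → bin 6 (remaining 2)
6 → bin 3 (remaining 0)
Final bins: [23] [19] [18,6] [17,7] [15,9] [15,7] [15] [13,10] [13,10] [12].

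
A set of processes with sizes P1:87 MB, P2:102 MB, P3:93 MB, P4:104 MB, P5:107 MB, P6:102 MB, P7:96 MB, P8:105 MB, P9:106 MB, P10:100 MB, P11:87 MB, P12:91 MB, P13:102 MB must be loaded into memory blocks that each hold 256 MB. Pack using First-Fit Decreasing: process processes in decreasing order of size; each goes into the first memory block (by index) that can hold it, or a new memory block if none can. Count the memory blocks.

7

Sorted descending: 107, 106, 105, 104, 102, 102, 102, 100, 96, 93, 91, 87, 87.
Put 107 MB in memory block 1; 149 MB remain.
Put 106 MB in memory block 1; 43 MB remain.
Put 105 MB in memory block 2; 151 MB remain.
Put 104 MB in memory block 2; 47 MB remain.
Put 102 MB in memory block 3; 154 MB remain.
Put 102 MB in memory block 3; 52 MB remain.
Put 102 MB in memory block 4; 154 MB remain.
Put 100 MB in memory block 4; 54 MB remain.
Put 96 MB in memory block 5; 160 MB remain.
Put 93 MB in memory block 5; 67 MB remain.
Put 91 MB in memory block 6; 165 MB remain.
Put 87 MB in memory block 6; 78 MB remain.
Put 87 MB in memory block 7; 169 MB remain.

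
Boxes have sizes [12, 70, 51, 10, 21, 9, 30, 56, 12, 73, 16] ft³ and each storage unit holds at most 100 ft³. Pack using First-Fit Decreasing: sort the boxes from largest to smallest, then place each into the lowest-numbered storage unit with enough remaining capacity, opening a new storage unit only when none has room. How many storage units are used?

4 storage units

Sorted descending: 73, 70, 56, 51, 30, 21, 16, 12, 12, 10, 9.
storage unit 1: place 73 ft³, 27 ft³ left
storage unit 2: place 70 ft³, 30 ft³ left
storage unit 3: place 56 ft³, 44 ft³ left
storage unit 4: place 51 ft³, 49 ft³ left
storage unit 2: place 30 ft³, 0 ft³ left
storage unit 1: place 21 ft³, 6 ft³ left
storage unit 3: place 16 ft³, 28 ft³ left
storage unit 3: place 12 ft³, 16 ft³ left
storage unit 3: place 12 ft³, 4 ft³ left
storage unit 4: place 10 ft³, 39 ft³ left
storage unit 4: place 9 ft³, 30 ft³ left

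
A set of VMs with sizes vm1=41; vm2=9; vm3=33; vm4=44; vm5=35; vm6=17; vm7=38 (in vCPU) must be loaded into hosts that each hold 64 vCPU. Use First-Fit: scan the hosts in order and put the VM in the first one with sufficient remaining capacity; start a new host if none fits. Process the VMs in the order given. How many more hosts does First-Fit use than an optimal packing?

0

First-Fit: [41,9] [33,17] [44] [35] [38] → 5 hosts.
5 VMs exceed 32 vCPU (half the capacity), and no two of those can share a host, so at least 5 hosts are needed.
So 5 is already optimal.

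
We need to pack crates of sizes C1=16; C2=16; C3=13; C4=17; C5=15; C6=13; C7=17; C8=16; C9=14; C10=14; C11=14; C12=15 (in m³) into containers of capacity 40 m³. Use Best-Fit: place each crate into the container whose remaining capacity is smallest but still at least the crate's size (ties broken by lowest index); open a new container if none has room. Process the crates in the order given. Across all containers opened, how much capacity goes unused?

container 1: place C1 (16 m³), 24 m³ left
container 1: place C2 (16 m³), 8 m³ left
container 2: place C3 (13 m³), 27 m³ left
container 2: place C4 (17 m³), 10 m³ left
container 3: place C5 (15 m³), 25 m³ left
container 3: place C6 (13 m³), 12 m³ left
container 4: place C7 (17 m³), 23 m³ left
container 4: place C8 (16 m³), 7 m³ left
container 5: place C9 (14 m³), 26 m³ left
container 5: place C10 (14 m³), 12 m³ left
container 6: place C11 (14 m³), 26 m³ left
container 6: place C12 (15 m³), 11 m³ left
6 containers × 40 m³ = 240 m³; used 180 m³; unused 60 m³.

60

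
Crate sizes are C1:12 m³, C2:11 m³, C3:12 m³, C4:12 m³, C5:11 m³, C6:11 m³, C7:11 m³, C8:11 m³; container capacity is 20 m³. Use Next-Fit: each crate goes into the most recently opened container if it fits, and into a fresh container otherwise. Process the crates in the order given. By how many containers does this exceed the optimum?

Next-Fit: [12] [11] [12] [12] [11] [11] [11] [11] → 8 containers.
8 crates exceed 10 m³ (half the capacity), and no two of those can share a container, so at least 8 containers are needed.
So 8 is already optimal.

0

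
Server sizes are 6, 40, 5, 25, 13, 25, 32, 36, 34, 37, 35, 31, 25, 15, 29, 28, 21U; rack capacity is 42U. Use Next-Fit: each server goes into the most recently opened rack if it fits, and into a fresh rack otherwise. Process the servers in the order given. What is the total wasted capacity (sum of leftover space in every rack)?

151

Put 6U in rack 1; 36U remain.
Put 40U in rack 2; 2U remain.
Put 5U in rack 3; 37U remain.
Put 25U in rack 3; 12U remain.
Put 13U in rack 4; 29U remain.
Put 25U in rack 4; 4U remain.
Put 32U in rack 5; 10U remain.
Put 36U in rack 6; 6U remain.
Put 34U in rack 7; 8U remain.
Put 37U in rack 8; 5U remain.
Put 35U in rack 9; 7U remain.
Put 31U in rack 10; 11U remain.
Put 25U in rack 11; 17U remain.
Put 15U in rack 11; 2U remain.
Put 29U in rack 12; 13U remain.
Put 28U in rack 13; 14U remain.
Put 21U in rack 14; 21U remain.
14 racks × 42U = 588U; used 437U; unused 151U.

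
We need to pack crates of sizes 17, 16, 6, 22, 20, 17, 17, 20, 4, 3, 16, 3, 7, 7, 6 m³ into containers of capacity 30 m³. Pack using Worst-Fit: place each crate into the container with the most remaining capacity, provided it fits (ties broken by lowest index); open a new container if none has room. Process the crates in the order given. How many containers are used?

8 containers

Put 17 m³ in container 1; 13 m³ remain.
Put 16 m³ in container 2; 14 m³ remain.
Put 6 m³ in container 2; 8 m³ remain.
Put 22 m³ in container 3; 8 m³ remain.
Put 20 m³ in container 4; 10 m³ remain.
Put 17 m³ in container 5; 13 m³ remain.
Put 17 m³ in container 6; 13 m³ remain.
Put 20 m³ in container 7; 10 m³ remain.
Put 4 m³ in container 1; 9 m³ remain.
Put 3 m³ in container 5; 10 m³ remain.
Put 16 m³ in container 8; 14 m³ remain.
Put 3 m³ in container 8; 11 m³ remain.
Put 7 m³ in container 6; 6 m³ remain.
Put 7 m³ in container 8; 4 m³ remain.
Put 6 m³ in container 4; 4 m³ remain.
Final containers: [17,4] [16,6] [22] [20,6] [17,3] [17,7] [20] [16,3,7].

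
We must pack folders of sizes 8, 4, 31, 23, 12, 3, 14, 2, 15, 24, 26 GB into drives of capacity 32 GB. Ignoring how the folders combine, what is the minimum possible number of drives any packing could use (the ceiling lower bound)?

Total size = 8 + 4 + 31 + 23 + 12 + 3 + 14 + 2 + 15 + 24 + 26 = 162 GB.
⌈162 / 32⌉ = 6.

6 drives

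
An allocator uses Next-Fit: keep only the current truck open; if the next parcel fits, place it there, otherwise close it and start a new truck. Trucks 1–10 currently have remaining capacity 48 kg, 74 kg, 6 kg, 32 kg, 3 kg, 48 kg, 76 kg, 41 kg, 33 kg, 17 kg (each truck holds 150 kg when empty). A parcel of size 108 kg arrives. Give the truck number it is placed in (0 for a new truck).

0

Next-Fit only looks at truck 10, which has 17 kg free.
108 kg does not fit, so a new truck is opened.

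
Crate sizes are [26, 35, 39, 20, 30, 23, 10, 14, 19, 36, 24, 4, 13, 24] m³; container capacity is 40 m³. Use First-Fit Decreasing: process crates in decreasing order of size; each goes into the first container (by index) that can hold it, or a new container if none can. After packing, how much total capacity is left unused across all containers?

43

Sorted descending: 39, 36, 35, 30, 26, 24, 24, 23, 20, 19, 14, 13, 10, 4.
Put 39 m³ in container 1; 1 m³ remain.
Put 36 m³ in container 2; 4 m³ remain.
Put 35 m³ in container 3; 5 m³ remain.
Put 30 m³ in container 4; 10 m³ remain.
Put 26 m³ in container 5; 14 m³ remain.
Put 24 m³ in container 6; 16 m³ remain.
Put 24 m³ in container 7; 16 m³ remain.
Put 23 m³ in container 8; 17 m³ remain.
Put 20 m³ in container 9; 20 m³ remain.
Put 19 m³ in container 9; 1 m³ remain.
Put 14 m³ in container 5; 0 m³ remain.
Put 13 m³ in container 6; 3 m³ remain.
Put 10 m³ in container 4; 0 m³ remain.
Put 4 m³ in container 2; 0 m³ remain.
9 containers × 40 m³ = 360 m³; used 317 m³; unused 43 m³.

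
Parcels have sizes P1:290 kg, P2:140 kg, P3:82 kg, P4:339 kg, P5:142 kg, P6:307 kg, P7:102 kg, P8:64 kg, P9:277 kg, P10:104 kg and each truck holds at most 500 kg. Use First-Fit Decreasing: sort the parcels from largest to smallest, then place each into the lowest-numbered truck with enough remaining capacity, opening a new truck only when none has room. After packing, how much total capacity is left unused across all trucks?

153

Sorted descending: 339, 307, 290, 277, 142, 140, 104, 102, 82, 64.
truck 1: place 339 kg, 161 kg left
truck 2: place 307 kg, 193 kg left
truck 3: place 290 kg, 210 kg left
truck 4: place 277 kg, 223 kg left
truck 1: place 142 kg, 19 kg left
truck 2: place 140 kg, 53 kg left
truck 3: place 104 kg, 106 kg left
truck 3: place 102 kg, 4 kg left
truck 4: place 82 kg, 141 kg left
truck 4: place 64 kg, 77 kg left
4 trucks × 500 kg = 2000 kg; used 1847 kg; unused 153 kg.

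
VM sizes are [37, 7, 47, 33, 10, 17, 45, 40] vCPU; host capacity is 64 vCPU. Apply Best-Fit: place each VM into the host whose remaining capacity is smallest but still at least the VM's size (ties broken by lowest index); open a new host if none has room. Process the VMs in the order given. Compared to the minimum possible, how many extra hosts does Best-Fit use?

Best-Fit: [37,7,17] [47,10] [33] [45] [40] → 5 hosts.
5 VMs exceed 32 vCPU (half the capacity), and no two of those can share a host, so at least 5 hosts are needed.
So 5 is already optimal.

0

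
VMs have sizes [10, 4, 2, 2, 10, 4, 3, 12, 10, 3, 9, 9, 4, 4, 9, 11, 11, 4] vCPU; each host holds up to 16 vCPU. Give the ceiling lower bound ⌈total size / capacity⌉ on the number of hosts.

8 hosts

Total size = 10 + 4 + 2 + 2 + 10 + 4 + 3 + 12 + 10 + 3 + 9 + 9 + 4 + 4 + 9 + 11 + 11 + 4 = 121 vCPU.
⌈121 / 16⌉ = 8.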